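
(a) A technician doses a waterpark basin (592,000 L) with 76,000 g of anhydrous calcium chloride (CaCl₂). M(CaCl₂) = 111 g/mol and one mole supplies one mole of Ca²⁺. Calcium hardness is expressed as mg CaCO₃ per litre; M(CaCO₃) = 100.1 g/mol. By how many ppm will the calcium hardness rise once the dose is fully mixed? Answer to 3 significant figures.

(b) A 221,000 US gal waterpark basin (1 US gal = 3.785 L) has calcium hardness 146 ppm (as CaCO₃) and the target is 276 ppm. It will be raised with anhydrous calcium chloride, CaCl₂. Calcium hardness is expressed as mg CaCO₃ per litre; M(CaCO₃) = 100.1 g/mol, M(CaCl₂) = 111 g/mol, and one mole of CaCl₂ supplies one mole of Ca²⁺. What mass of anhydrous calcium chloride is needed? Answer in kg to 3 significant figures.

(a) Moles of Ca²⁺: 76,000 g ÷ 111 g/mol = 684.7 mol.
(a) As CaCO₃: 684.7 mol × 100.1 g/mol = 68,540 g.
(a) Rise: 68,540 g / 592,000 L × 1000 = 115.8 mg/L.

(b) Volume: 221,000 US gal × 3.785 L/gal = 836,485 L.
(b) Hardness to add: (276 − 146) = 130 mg/L as CaCO₃ × 836,485 L = 108,700 g as CaCO₃.
(b) Moles of Ca²⁺ (1 mol Ca²⁺ ≡ 1 mol CaCO₃): 108,700 / 100.1 g/mol = 1086 mol.
(b) Mass of CaCl₂: 1086 × 111 = 120,600 g.

(a) 116 ppm; (b) 121 kg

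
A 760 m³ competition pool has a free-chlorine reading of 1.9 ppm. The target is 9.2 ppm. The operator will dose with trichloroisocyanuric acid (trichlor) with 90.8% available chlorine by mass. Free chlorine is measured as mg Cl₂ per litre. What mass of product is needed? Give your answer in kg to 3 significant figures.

6.11 kg

Volume: 760 m³ = 760,000 L.
Chlorine deficit: 9.2 − 1.9 = 7.3 ppm = 7.3 mg/L as Cl₂.
Cl₂ equivalent needed: 7.3 mg/L × 760,000 L = 5,548,000 mg = 5548 g.
Product at 90.8% available chlorine: 5548 / 0.908 = 6110 g.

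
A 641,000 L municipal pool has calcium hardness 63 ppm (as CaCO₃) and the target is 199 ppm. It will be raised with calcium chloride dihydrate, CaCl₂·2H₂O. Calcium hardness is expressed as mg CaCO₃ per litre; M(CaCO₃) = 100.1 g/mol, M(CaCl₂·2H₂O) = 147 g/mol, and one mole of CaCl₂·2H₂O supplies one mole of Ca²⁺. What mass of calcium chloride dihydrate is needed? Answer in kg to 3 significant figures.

128 kg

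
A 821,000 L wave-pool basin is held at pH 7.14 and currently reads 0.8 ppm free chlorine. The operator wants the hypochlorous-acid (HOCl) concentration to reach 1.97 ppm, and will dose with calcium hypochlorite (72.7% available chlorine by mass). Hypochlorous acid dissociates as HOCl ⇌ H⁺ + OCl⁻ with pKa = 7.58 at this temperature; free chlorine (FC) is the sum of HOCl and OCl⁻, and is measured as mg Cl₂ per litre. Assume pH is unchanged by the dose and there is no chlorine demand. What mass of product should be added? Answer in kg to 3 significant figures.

[OCl⁻]/[HOCl] = 10^(pH − pKa) = 10^(7.14 − 7.58) = 0.3631; fraction as HOCl = 1/(1 + 0.3631) = 0.7336.
Free chlorine required for 1.97 ppm HOCl: 1.97 / 0.7336 = 2.685 ppm.
FC to add: 2.685 − 0.8 = 1.885 mg/L as Cl₂.
Cl₂ equivalent: 1.885 mg/L × 821,000 L = 1548 g.
Product at 72.7% available Cl: 1548 / 0.727 = 2129 g.

2.13 kg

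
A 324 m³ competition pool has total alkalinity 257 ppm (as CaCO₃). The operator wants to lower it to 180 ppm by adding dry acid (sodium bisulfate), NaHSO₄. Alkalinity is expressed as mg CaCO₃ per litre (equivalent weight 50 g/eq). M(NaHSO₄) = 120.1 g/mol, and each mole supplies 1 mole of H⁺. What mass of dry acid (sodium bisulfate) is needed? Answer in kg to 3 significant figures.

59.9 kg

Volume: 324 m³ = 324,000 L.
Alkalinity to neutralize: (257 − 180) = 77 mg/L as CaCO₃ × 324,000 L = 24,950 g as CaCO₃.
Equivalents of H⁺ required: 24,950 ÷ 50 g/eq = 499 eq = 499 mol NaHSO₄.
Mass of NaHSO₄: 499 × 120.1 = 59,930 g.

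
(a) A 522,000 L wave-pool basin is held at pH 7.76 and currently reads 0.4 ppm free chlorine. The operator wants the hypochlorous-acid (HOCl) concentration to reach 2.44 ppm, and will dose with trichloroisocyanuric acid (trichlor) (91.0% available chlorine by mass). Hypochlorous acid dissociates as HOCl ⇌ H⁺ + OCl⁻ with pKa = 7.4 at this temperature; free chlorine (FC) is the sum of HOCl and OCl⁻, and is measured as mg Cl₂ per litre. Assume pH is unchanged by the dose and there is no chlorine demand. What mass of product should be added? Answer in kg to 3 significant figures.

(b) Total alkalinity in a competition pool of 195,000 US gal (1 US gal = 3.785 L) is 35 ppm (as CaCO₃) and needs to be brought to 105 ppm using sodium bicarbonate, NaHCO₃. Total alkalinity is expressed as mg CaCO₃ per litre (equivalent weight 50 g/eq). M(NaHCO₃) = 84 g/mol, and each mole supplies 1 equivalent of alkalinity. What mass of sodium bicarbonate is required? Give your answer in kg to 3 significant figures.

(a) 4.38 kg; (b) 86.8 kg

(a) [OCl⁻]/[HOCl] = 10^(pH − pKa) = 10^(7.76 − 7.4) = 2.291; fraction as HOCl = 1/(1 + 2.291) = 0.3039.
(a) Free chlorine required for 2.44 ppm HOCl: 2.44 / 0.3039 = 8.03 ppm.
(a) FC to add: 8.03 − 0.4 = 7.63 mg/L as Cl₂.
(a) Cl₂ equivalent: 7.63 mg/L × 522,000 L = 3983 g.
(a) Product at 91.0% available Cl: 3983 / 0.91 = 4377 g.

(b) Volume: 195,000 US gal × 3.785 L/gal = 738,075 L.
(b) Alkalinity to add: (105 − 35) = 70 mg/L as CaCO₃ × 738,075 L = 51,670 g as CaCO₃.
(b) Equivalents: 51,670 g ÷ 50 g/eq = 1033 eq.
(b) NaHCO₃ supplies 1 eq per mole → 1033 mol.
(b) Mass: 1033 mol × 84 g/mol = 86,800 g.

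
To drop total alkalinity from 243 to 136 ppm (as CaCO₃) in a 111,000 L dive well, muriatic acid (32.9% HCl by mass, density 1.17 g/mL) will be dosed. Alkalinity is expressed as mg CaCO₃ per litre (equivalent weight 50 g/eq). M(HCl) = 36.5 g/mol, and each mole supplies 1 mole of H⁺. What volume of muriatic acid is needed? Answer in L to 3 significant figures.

22.5 L

Alkalinity to neutralize: (243 − 136) = 107 mg/L as CaCO₃ × 111,000 L = 11,880 g as CaCO₃.
Equivalents of H⁺ required: 11,880 ÷ 50 g/eq = 237.5 eq = 237.5 mol HCl.
Mass of HCl: 237.5 × 36.5 = 8670 g.
Mass of 32.9% solution: 8670 / 0.329 = 26,350 g.
Volume: 26,350 g ÷ 1.17 g/mL = 22,520 mL.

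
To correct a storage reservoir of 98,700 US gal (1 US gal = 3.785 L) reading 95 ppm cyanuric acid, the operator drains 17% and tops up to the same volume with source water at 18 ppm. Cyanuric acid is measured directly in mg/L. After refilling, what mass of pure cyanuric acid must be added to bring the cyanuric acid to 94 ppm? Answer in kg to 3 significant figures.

Volume: 98,700 US gal × 3.785 L/gal = 373,580 L.
After draining 17% and refilling: 95 × 0.83 + 18 × 0.17 = 81.91 ppm.
Deficit to target: 94 − 81.91 = 12.09 mg/L.
Mass: 12.09 mg/L × 373,580 L = 4517 g cyanuric acid.

4.52 kg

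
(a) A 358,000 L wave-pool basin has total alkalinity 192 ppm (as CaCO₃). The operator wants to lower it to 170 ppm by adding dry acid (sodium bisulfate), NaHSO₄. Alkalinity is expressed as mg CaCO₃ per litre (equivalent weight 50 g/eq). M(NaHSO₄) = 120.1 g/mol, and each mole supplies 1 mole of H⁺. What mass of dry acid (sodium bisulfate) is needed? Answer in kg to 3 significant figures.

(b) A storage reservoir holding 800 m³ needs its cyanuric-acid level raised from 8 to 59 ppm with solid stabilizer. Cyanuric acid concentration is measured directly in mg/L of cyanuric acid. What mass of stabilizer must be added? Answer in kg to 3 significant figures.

(a) 18.9 kg; (b) 40.8 kg

(a) Alkalinity to neutralize: (192 − 170) = 22 mg/L as CaCO₃ × 358,000 L = 7876 g as CaCO₃.
(a) Equivalents of H⁺ required: 7876 ÷ 50 g/eq = 157.5 eq = 157.5 mol NaHSO₄.
(a) Mass of NaHSO₄: 157.5 × 120.1 = 18,920 g.

(b) Volume: 800 m³ = 800,000 L.
(b) CYA to add: (59 − 8) = 51 mg/L × 800,000 L = 40,800 g cyanuric acid.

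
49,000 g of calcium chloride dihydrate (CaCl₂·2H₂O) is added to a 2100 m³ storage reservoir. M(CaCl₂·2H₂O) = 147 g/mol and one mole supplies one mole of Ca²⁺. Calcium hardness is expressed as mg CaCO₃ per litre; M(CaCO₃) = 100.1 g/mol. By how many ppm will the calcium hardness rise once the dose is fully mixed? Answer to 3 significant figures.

15.9 ppm

Volume: 2100 m³ = 2,100,000 L.
Moles of Ca²⁺: 49,000 g ÷ 147 g/mol = 333.3 mol.
As CaCO₃: 333.3 mol × 100.1 g/mol = 33,370 g.
Rise: 33,370 g / 2,100,000 L × 1000 = 15.89 mg/L.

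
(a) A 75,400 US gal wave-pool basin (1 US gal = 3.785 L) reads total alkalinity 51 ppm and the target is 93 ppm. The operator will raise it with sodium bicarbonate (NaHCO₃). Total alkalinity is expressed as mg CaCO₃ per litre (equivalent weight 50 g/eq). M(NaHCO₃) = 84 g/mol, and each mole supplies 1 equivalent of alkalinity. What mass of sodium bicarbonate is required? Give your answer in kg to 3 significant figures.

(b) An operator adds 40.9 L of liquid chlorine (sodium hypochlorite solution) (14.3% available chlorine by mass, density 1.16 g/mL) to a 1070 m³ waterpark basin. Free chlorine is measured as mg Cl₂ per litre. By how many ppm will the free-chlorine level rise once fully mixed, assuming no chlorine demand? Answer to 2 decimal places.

(a) 20.1 kg; (b) 6.34 ppm

(a) Volume: 75,400 US gal × 3.785 L/gal = 285,389 L.
(a) Alkalinity to add: (93 − 51) = 42 mg/L as CaCO₃ × 285,389 L = 11,990 g as CaCO₃.
(a) Equivalents: 11,990 g ÷ 50 g/eq = 239.7 eq.
(a) NaHCO₃ supplies 1 eq per mole → 239.7 mol.
(a) Mass: 239.7 mol × 84 g/mol = 20,140 g.

(b) Volume: 1070 m³ = 1,070,000 L.
(b) Mass of solution: 40.9 L × 1000 mL/L × 1.16 g/mL = 47,440 g.
(b) Available chlorine delivered: 47,440 g × 0.143 = 6784 g as Cl₂.
(b) Concentration rise: 6784 g / 1,070,000 L = 6.341 mg/L = 6.34 ppm.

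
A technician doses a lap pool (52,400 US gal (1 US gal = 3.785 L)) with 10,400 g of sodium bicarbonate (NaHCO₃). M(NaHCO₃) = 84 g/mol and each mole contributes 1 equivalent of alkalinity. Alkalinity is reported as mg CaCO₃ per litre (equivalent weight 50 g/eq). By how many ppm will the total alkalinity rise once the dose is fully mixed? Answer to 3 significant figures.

Volume: 52,400 US gal × 3.785 L/gal = 198,334 L.
Moles of NaHCO₃: 10,400 g ÷ 84 g/mol = 123.8 mol → 123.8 eq of alkalinity.
As CaCO₃: 123.8 eq × 50 g/eq = 6190 g.
Rise: 6190 g / 198,334 L × 1000 = 31.21 mg/L.

31.2 ppm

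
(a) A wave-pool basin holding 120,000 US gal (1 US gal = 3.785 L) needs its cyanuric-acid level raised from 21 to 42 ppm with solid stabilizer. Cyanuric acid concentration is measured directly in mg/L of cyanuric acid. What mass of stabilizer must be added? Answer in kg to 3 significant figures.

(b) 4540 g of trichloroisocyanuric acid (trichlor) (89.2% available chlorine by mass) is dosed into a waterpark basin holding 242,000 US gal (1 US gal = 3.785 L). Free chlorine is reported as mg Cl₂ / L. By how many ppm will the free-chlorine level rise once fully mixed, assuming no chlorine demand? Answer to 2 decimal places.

(a) 9.54 kg; (b) 4.42 ppm

(a) Volume: 120,000 US gal × 3.785 L/gal = 454,200 L.
(a) CYA to add: (42 − 21) = 21 mg/L × 454,200 L = 9538 g cyanuric acid.

(b) Volume: 242,000 US gal × 3.785 L/gal = 915,970 L.
(b) Available chlorine delivered: 4540 g × 0.892 = 4050 g as Cl₂.
(b) Concentration rise: 4050 g / 915,970 L = 4.421 mg/L = 4.42 ppm.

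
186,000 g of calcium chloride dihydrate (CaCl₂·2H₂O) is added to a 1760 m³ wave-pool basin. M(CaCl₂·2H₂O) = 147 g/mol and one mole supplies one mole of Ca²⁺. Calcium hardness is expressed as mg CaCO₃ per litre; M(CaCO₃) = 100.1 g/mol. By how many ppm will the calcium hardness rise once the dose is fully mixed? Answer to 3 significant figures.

72.0 ppm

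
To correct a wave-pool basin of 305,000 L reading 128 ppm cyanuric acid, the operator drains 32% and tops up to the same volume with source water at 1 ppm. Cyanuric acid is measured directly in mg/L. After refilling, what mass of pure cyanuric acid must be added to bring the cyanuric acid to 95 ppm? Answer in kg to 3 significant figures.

2.33 kg

After draining 32% and refilling: 128 × 0.68 + 1 × 0.32 = 87.36 ppm.
Deficit to target: 95 − 87.36 = 7.64 mg/L.
Mass: 7.64 mg/L × 305,000 L = 2330 g cyanuric acid.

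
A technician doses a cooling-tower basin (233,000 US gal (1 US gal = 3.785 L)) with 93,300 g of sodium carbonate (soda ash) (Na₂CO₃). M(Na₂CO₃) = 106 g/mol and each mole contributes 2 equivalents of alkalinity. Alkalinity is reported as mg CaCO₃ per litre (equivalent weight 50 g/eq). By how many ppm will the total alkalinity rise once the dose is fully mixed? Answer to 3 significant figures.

Volume: 233,000 US gal × 3.785 L/gal = 881,905 L.
Moles of Na₂CO₃: 93,300 g ÷ 106 g/mol = 880.2 mol → 1760 eq of alkalinity.
As CaCO₃: 1760 eq × 50 g/eq = 88,020 g.
Rise: 88,020 g / 881,905 L × 1000 = 99.81 mg/L.

99.8 ppm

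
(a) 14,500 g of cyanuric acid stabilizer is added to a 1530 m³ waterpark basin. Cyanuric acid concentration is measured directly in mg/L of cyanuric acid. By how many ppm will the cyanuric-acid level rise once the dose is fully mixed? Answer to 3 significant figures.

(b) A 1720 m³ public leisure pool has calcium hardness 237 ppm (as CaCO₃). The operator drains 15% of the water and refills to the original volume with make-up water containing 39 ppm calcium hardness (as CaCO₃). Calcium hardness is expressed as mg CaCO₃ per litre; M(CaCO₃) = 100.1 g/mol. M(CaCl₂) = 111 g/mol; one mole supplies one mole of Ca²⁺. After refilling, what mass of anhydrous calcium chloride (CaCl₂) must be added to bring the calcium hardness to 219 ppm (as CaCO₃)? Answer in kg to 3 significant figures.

(a) Volume: 1530 m³ = 1,530,000 L.
(a) Rise: 14,500 g / 1,530,000 L × 1000 = 9.477 mg/L.

(b) Volume: 1720 m³ = 1,720,000 L.
(b) After draining 15% and refilling: 237 × 0.85 + 39 × 0.15 = 207.3 ppm.
(b) Deficit to target: 219 − 207.3 = 11.7 mg/L.
(b) As CaCO₃: 11.7 mg/L × 1,720,000 L = 20,120 g; ÷ 100.1 = 201 mol Ca²⁺.
(b) Mass: 201 × 111 = 22,320 g.

(a) 9.48 ppm; (b) 22.3 kg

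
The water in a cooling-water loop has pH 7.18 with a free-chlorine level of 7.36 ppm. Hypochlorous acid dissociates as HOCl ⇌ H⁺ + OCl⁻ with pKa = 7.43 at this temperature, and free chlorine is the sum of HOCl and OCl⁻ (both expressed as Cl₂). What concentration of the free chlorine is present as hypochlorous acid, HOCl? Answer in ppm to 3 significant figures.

4.71 ppm

[OCl⁻]/[HOCl] = 10^(pH − pKa) = 10^(7.18 − 7.43) = 10^-0.25 = 0.5623.
Fraction as HOCl = 1 / (1 + 0.5623) = 0.6401.
HOCl = 0.6401 × 7.36 ppm = 4.711 ppm.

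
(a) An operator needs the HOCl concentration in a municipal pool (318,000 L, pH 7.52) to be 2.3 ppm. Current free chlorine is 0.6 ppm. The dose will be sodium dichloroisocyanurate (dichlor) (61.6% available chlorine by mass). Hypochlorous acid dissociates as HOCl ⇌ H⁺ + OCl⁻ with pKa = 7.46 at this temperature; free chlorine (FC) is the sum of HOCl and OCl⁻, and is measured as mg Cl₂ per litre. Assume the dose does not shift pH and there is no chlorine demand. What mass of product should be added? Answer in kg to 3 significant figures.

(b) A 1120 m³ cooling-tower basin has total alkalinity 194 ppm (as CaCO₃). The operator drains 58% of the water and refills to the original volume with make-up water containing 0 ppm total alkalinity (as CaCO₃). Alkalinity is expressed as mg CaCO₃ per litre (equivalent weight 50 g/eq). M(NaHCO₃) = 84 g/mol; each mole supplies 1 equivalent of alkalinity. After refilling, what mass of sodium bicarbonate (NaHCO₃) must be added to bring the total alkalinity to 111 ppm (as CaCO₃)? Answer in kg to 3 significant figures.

(a) 2.24 kg; (b) 55.5 kg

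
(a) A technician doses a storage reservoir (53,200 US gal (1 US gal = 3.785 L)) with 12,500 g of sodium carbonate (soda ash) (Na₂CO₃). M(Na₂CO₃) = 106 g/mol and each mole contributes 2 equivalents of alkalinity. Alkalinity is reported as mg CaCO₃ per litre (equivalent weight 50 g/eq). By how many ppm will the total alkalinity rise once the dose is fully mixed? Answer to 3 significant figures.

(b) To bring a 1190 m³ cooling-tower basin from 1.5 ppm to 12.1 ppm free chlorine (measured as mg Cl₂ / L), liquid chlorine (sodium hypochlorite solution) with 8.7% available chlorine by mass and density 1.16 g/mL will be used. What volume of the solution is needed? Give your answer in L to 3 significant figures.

(a) Volume: 53,200 US gal × 3.785 L/gal = 201,362 L.
(a) Moles of Na₂CO₃: 12,500 g ÷ 106 g/mol = 117.9 mol → 235.8 eq of alkalinity.
(a) As CaCO₃: 235.8 eq × 50 g/eq = 11,790 g.
(a) Rise: 11,790 g / 201,362 L × 1000 = 58.56 mg/L.

(b) Volume: 1190 m³ = 1,190,000 L.
(b) Chlorine deficit: 12.1 − 1.5 = 10.6 ppm = 10.6 mg/L as Cl₂.
(b) Cl₂ equivalent needed: 10.6 mg/L × 1,190,000 L = 12,610,000 mg = 12,610 g.
(b) Product at 8.7% available chlorine: 12,610 / 0.087 = 145,000 g.
(b) Volume at density 1.16 g/mL: 145,000 g ÷ 1.16 g/mL = 125,000 mL.

(a) 58.6 ppm; (b) 125 L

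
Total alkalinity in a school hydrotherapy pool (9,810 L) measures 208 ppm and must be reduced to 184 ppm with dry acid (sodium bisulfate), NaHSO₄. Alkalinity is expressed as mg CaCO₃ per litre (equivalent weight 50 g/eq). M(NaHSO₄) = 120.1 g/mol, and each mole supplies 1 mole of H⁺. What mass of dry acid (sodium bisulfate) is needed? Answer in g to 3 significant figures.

Alkalinity to neutralize: (208 − 184) = 24 mg/L as CaCO₃ × 9,810 L = 235.4 g as CaCO₃.
Equivalents of H⁺ required: 235.4 ÷ 50 g/eq = 4.709 eq = 4.709 mol NaHSO₄.
Mass of NaHSO₄: 4.709 × 120.1 = 565.5 g.

566 g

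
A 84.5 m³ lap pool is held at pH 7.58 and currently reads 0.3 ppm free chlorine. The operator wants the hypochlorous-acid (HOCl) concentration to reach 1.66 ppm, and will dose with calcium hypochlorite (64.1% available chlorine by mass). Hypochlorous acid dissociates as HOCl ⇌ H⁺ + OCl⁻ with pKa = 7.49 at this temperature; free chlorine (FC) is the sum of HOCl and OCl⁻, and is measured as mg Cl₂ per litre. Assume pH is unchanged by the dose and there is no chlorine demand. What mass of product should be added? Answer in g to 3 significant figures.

449 g

Volume: 84.5 m³ = 84,500 L.
[OCl⁻]/[HOCl] = 10^(pH − pKa) = 10^(7.58 − 7.49) = 1.23; fraction as HOCl = 1/(1 + 1.23) = 0.4484.
Free chlorine required for 1.66 ppm HOCl: 1.66 / 0.4484 = 3.702 ppm.
FC to add: 3.702 − 0.3 = 3.402 mg/L as Cl₂.
Cl₂ equivalent: 3.402 mg/L × 84,500 L = 287.5 g.
Product at 64.1% available Cl: 287.5 / 0.641 = 448.5 g.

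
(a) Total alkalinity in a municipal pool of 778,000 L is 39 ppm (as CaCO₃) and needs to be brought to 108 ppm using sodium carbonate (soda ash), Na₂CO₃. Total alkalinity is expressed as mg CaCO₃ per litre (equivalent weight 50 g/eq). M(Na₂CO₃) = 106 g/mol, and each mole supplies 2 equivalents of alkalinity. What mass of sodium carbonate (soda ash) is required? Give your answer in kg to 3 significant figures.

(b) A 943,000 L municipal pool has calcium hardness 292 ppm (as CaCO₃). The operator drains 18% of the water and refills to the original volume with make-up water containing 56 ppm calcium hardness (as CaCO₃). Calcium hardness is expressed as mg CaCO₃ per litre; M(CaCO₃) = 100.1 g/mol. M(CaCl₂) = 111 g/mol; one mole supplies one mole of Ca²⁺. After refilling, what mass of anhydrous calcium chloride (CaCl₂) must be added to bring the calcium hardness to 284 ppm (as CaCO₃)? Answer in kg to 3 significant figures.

(a) 56.9 kg; (b) 36.1 kg

(a) Alkalinity to add: (108 − 39) = 69 mg/L as CaCO₃ × 778,000 L = 53,680 g as CaCO₃.
(a) Equivalents: 53,680 g ÷ 50 g/eq = 1074 eq.
(a) Each mole of Na₂CO₃ supplies 2 eq, so 1074 / 2 = 536.8 mol.
(a) Mass: 536.8 mol × 106 g/mol = 56,900 g.

(b) After draining 18% and refilling: 292 × 0.82 + 56 × 0.18 = 249.52 ppm.
(b) Deficit to target: 284 − 249.52 = 34.48 mg/L.
(b) As CaCO₃: 34.48 mg/L × 943,000 L = 32,510 g; ÷ 100.1 = 324.8 mol Ca²⁺.
(b) Mass: 324.8 × 111 = 36,060 g.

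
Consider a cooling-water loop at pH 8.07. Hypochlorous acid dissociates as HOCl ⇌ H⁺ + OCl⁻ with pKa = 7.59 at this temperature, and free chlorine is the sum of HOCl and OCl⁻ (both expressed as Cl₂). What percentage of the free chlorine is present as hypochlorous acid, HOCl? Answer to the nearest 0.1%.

24.9%

[OCl⁻]/[HOCl] = 10^(pH − pKa) = 10^(8.07 − 7.59) = 10^0.48 = 3.02.
Fraction as HOCl = 1 / (1 + 3.02) = 0.2488.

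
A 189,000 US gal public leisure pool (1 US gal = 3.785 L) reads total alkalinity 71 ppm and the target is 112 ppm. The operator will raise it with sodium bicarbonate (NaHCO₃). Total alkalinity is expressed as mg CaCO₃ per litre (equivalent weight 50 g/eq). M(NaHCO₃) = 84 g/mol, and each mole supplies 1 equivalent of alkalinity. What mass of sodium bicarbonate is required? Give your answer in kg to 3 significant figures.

49.3 kg

Volume: 189,000 US gal × 3.785 L/gal = 715,365 L.
Alkalinity to add: (112 − 71) = 41 mg/L as CaCO₃ × 715,365 L = 29,330 g as CaCO₃.
Equivalents: 29,330 g ÷ 50 g/eq = 586.6 eq.
NaHCO₃ supplies 1 eq per mole → 586.6 mol.
Mass: 586.6 mol × 84 g/mol = 49,270 g.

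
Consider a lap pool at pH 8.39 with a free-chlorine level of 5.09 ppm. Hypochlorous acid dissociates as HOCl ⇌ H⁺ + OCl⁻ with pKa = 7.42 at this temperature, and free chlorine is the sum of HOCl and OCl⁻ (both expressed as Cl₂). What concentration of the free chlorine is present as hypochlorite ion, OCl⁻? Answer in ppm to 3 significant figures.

4.60 ppm

[OCl⁻]/[HOCl] = 10^(pH − pKa) = 10^(8.39 − 7.42) = 10^0.97 = 9.333.
Fraction as HOCl = 1 / (1 + 9.333) = 0.09678.
OCl⁻ = (1 − 0.09678) × 5.09 ppm = 4.597 ppm.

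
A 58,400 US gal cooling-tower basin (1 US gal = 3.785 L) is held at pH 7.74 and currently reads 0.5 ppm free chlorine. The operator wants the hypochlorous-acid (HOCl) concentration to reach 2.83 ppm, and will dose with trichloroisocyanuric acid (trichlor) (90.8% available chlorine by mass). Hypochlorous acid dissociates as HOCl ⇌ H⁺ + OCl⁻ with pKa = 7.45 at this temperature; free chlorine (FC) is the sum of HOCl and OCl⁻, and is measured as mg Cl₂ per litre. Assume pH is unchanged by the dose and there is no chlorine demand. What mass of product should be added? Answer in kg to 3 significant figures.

Volume: 58,400 US gal × 3.785 L/gal = 221,044 L.
[OCl⁻]/[HOCl] = 10^(pH − pKa) = 10^(7.74 − 7.45) = 1.95; fraction as HOCl = 1/(1 + 1.95) = 0.339.
Free chlorine required for 2.83 ppm HOCl: 2.83 / 0.339 = 8.348 ppm.
FC to add: 8.348 − 0.5 = 7.848 mg/L as Cl₂.
Cl₂ equivalent: 7.848 mg/L × 221,044 L = 1735 g.
Product at 90.8% available Cl: 1735 / 0.908 = 1911 g.

1.91 kg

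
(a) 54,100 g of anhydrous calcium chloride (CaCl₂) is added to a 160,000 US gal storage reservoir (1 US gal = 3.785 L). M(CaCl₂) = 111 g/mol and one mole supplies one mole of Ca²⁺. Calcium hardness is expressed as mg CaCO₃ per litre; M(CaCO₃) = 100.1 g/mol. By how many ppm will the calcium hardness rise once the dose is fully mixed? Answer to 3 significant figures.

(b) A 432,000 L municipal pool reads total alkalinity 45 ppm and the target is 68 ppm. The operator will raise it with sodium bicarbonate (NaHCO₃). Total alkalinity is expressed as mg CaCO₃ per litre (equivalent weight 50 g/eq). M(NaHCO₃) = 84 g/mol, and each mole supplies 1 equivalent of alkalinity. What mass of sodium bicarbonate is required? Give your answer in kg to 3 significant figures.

(a) Volume: 160,000 US gal × 3.785 L/gal = 605,600 L.
(a) Moles of Ca²⁺: 54,100 g ÷ 111 g/mol = 487.4 mol.
(a) As CaCO₃: 487.4 mol × 100.1 g/mol = 48,790 g.
(a) Rise: 48,790 g / 605,600 L × 1000 = 80.56 mg/L.

(b) Alkalinity to add: (68 − 45) = 23 mg/L as CaCO₃ × 432,000 L = 9936 g as CaCO₃.
(b) Equivalents: 9936 g ÷ 50 g/eq = 198.7 eq.
(b) NaHCO₃ supplies 1 eq per mole → 198.7 mol.
(b) Mass: 198.7 mol × 84 g/mol = 16,690 g.

(a) 80.6 ppm; (b) 16.7 kg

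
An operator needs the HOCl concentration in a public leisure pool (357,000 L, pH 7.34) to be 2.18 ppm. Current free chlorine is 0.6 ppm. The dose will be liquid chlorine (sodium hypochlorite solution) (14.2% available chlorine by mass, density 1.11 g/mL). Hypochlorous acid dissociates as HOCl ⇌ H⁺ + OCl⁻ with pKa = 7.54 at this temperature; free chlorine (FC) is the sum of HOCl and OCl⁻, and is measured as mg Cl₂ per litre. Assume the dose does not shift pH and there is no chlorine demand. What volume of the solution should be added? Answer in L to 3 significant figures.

6.69 L

[OCl⁻]/[HOCl] = 10^(pH − pKa) = 10^(7.34 − 7.54) = 0.631; fraction as HOCl = 1/(1 + 0.631) = 0.6131.
Free chlorine required for 2.18 ppm HOCl: 2.18 / 0.6131 = 3.555 ppm.
FC to add: 3.555 − 0.6 = 2.955 mg/L as Cl₂.
Cl₂ equivalent: 2.955 mg/L × 357,000 L = 1055 g.
Product at 14.2% available Cl: 1055 / 0.142 = 7430 g.
Volume: 7430 g ÷ 1.11 g/mL = 6694 mL.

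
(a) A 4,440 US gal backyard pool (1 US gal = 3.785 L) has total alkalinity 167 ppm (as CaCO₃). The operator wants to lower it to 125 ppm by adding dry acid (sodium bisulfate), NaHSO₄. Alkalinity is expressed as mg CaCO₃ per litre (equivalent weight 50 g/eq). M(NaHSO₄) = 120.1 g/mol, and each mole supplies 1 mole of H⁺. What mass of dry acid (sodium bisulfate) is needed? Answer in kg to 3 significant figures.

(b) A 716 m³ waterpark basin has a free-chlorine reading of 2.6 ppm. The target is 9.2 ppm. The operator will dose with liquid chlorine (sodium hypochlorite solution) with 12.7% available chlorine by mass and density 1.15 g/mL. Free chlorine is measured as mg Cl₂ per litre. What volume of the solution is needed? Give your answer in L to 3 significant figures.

(a) 1.70 kg; (b) 32.4 L

(a) Volume: 4,440 US gal × 3.785 L/gal = 16,805 L.
(a) Alkalinity to neutralize: (167 − 125) = 42 mg/L as CaCO₃ × 16,805 L = 705.8 g as CaCO₃.
(a) Equivalents of H⁺ required: 705.8 ÷ 50 g/eq = 14.12 eq = 14.12 mol NaHSO₄.
(a) Mass of NaHSO₄: 14.12 × 120.1 = 1695 g.

(b) Volume: 716 m³ = 716,000 L.
(b) Chlorine deficit: 9.2 − 2.6 = 6.6 ppm = 6.6 mg/L as Cl₂.
(b) Cl₂ equivalent needed: 6.6 mg/L × 716,000 L = 4,726,000 mg = 4726 g.
(b) Product at 12.7% available chlorine: 4726 / 0.127 = 37,210 g.
(b) Volume at density 1.15 g/mL: 37,210 g ÷ 1.15 g/mL = 32,360 mL.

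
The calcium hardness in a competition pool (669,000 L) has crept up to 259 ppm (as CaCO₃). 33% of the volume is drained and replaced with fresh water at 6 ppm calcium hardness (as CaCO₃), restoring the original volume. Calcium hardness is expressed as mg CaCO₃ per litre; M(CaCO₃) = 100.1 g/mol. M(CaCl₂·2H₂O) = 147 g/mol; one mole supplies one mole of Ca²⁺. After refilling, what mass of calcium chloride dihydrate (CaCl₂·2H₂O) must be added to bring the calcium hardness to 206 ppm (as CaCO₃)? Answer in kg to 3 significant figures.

30.0 kg

After draining 33% and refilling: 259 × 0.67 + 6 × 0.33 = 175.51 ppm.
Deficit to target: 206 − 175.51 = 30.49 mg/L.
As CaCO₃: 30.49 mg/L × 669,000 L = 20,400 g; ÷ 100.1 = 203.8 mol Ca²⁺.
Mass: 203.8 × 147 = 29,950 g.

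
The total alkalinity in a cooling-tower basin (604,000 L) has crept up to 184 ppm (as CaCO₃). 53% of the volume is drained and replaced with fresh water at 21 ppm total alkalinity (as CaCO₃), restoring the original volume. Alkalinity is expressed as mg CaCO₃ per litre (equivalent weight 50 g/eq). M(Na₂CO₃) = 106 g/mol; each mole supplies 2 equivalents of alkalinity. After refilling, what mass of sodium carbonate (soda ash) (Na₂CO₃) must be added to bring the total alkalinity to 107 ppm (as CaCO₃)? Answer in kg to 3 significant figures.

After draining 53% and refilling: 184 × 0.47 + 21 × 0.53 = 97.61 ppm.
Deficit to target: 107 − 97.61 = 9.39 mg/L.
As CaCO₃: 9.39 mg/L × 604,000 L = 5672 g; ÷ 50 g/eq ÷ 2 = 56.72 mol Na₂CO₃.
Mass: 56.72 × 106 = 6012 g.

6.01 kg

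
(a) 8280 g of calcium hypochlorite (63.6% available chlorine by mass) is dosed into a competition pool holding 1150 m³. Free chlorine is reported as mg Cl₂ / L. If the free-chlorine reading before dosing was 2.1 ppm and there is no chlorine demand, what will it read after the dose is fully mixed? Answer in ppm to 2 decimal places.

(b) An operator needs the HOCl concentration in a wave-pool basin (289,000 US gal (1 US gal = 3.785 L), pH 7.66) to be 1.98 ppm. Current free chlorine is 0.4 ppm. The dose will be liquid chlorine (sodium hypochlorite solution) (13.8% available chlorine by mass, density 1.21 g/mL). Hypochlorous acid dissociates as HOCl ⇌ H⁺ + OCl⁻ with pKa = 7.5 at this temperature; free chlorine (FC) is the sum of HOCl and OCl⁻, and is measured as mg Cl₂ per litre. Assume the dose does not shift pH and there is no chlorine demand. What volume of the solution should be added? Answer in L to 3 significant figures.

(a) 6.68 ppm; (b) 29.1 L

(a) Volume: 1150 m³ = 1,150,000 L.
(a) Available chlorine delivered: 8280 g × 0.636 = 5266 g as Cl₂.
(a) Concentration rise: 5266 g / 1,150,000 L = 4.579 mg/L = 4.58 ppm.
(a) Final FC: 2.1 + 4.58 = 6.68 ppm.

(b) Volume: 289,000 US gal × 3.785 L/gal = 1,093,865 L.
(b) [OCl⁻]/[HOCl] = 10^(pH − pKa) = 10^(7.66 − 7.5) = 1.445; fraction as HOCl = 1/(1 + 1.445) = 0.4089.
(b) Free chlorine required for 1.98 ppm HOCl: 1.98 / 0.4089 = 4.842 ppm.
(b) FC to add: 4.842 − 0.4 = 4.442 mg/L as Cl₂.
(b) Cl₂ equivalent: 4.442 mg/L × 1,093,865 L = 4859 g.
(b) Product at 13.8% available Cl: 4859 / 0.138 = 35,210 g.
(b) Volume: 35,210 g ÷ 1.21 g/mL = 29,100 mL.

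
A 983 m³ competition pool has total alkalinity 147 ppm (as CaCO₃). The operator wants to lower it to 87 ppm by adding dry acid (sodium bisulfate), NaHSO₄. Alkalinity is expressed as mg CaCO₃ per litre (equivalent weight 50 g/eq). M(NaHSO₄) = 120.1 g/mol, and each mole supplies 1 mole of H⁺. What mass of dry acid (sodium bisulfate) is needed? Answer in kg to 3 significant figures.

142 kg

Volume: 983 m³ = 983,000 L.
Alkalinity to neutralize: (147 − 87) = 60 mg/L as CaCO₃ × 983,000 L = 58,980 g as CaCO₃.
Equivalents of H⁺ required: 58,980 ÷ 50 g/eq = 1180 eq = 1180 mol NaHSO₄.
Mass of NaHSO₄: 1180 × 120.1 = 141,700 g.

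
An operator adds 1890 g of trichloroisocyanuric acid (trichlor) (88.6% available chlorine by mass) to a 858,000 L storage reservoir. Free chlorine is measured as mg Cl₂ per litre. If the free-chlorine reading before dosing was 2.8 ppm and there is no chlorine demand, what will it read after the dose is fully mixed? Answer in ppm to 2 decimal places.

Available chlorine delivered: 1890 g × 0.886 = 1675 g as Cl₂.
Concentration rise: 1675 g / 858,000 L = 1.952 mg/L = 1.95 ppm.
Final FC: 2.8 + 1.95 = 4.75 ppm.

4.75 ppm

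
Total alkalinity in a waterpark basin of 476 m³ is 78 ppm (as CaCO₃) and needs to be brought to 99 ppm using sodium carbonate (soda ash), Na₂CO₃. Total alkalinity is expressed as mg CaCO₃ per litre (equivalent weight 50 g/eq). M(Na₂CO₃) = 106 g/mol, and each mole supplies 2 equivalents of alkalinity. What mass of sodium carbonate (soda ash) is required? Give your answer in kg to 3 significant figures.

Volume: 476 m³ = 476,000 L.
Alkalinity to add: (99 − 78) = 21 mg/L as CaCO₃ × 476,000 L = 9996 g as CaCO₃.
Equivalents: 9996 g ÷ 50 g/eq = 199.9 eq.
Each mole of Na₂CO₃ supplies 2 eq, so 199.9 / 2 = 99.96 mol.
Mass: 99.96 mol × 106 g/mol = 10,600 g.

10.6 kg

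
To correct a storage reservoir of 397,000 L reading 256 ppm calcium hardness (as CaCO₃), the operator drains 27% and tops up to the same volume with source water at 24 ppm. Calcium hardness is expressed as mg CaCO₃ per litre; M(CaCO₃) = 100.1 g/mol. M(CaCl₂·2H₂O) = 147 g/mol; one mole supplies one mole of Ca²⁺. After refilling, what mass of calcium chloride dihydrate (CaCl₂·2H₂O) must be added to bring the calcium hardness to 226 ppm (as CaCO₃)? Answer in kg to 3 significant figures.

19.0 kg

After draining 27% and refilling: 256 × 0.73 + 24 × 0.27 = 193.36 ppm.
Deficit to target: 226 − 193.36 = 32.64 mg/L.
As CaCO₃: 32.64 mg/L × 397,000 L = 12,960 g; ÷ 100.1 = 129.5 mol Ca²⁺.
Mass: 129.5 × 147 = 19,030 g.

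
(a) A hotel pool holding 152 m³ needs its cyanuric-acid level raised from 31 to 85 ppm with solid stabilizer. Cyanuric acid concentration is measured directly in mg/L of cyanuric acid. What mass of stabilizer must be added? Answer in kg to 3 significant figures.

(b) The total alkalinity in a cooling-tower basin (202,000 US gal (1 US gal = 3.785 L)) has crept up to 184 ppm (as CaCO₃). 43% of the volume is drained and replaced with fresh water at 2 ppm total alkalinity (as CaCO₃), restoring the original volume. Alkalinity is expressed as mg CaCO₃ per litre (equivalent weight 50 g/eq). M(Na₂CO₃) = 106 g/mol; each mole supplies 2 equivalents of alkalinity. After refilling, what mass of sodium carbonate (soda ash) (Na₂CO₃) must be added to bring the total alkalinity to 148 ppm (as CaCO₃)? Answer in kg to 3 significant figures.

(a) 8.21 kg; (b) 34.2 kg

(a) Volume: 152 m³ = 152,000 L.
(a) CYA to add: (85 − 31) = 54 mg/L × 152,000 L = 8208 g cyanuric acid.

(b) Volume: 202,000 US gal × 3.785 L/gal = 764,570 L.
(b) After draining 43% and refilling: 184 × 0.57 + 2 × 0.43 = 105.74 ppm.
(b) Deficit to target: 148 − 105.74 = 42.26 mg/L.
(b) As CaCO₃: 42.26 mg/L × 764,570 L = 32,310 g; ÷ 50 g/eq ÷ 2 = 323.1 mol Na₂CO₃.
(b) Mass: 323.1 × 106 = 34,250 g.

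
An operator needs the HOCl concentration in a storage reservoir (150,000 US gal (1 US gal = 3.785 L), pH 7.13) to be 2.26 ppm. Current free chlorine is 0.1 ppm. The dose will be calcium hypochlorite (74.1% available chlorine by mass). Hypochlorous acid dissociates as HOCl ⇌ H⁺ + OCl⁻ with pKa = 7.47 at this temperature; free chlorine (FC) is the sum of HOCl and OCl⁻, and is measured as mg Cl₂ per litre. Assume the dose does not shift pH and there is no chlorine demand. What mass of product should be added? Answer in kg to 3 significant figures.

2.45 kg

Volume: 150,000 US gal × 3.785 L/gal = 567,750 L.
[OCl⁻]/[HOCl] = 10^(pH − pKa) = 10^(7.13 − 7.47) = 0.4571; fraction as HOCl = 1/(1 + 0.4571) = 0.6863.
Free chlorine required for 2.26 ppm HOCl: 2.26 / 0.6863 = 3.293 ppm.
FC to add: 3.293 − 0.1 = 3.193 mg/L as Cl₂.
Cl₂ equivalent: 3.193 mg/L × 567,750 L = 1813 g.
Product at 74.1% available Cl: 1813 / 0.741 = 2446 g.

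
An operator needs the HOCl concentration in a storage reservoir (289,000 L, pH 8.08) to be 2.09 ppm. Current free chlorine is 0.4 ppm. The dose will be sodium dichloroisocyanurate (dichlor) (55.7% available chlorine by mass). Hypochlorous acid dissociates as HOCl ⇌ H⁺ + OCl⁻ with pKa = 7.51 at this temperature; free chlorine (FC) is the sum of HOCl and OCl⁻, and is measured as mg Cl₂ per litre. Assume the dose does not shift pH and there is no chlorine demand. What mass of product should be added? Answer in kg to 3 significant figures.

4.91 kg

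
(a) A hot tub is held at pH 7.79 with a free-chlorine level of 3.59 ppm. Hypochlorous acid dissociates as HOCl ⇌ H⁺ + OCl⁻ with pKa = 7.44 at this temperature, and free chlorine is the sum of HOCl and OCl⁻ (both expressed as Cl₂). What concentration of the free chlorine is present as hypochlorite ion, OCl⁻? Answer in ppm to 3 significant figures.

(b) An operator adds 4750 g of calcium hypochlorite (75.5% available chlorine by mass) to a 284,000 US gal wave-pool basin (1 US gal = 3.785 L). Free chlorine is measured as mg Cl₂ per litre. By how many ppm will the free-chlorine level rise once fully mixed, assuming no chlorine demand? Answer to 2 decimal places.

(a) 2.48 ppm; (b) 3.34 ppm

(a) [OCl⁻]/[HOCl] = 10^(pH − pKa) = 10^(7.79 − 7.44) = 10^0.35 = 2.239.
(a) Fraction as HOCl = 1 / (1 + 2.239) = 0.3088.
(a) OCl⁻ = (1 − 0.3088) × 3.59 ppm = 2.482 ppm.

(b) Volume: 284,000 US gal × 3.785 L/gal = 1,074,940 L.
(b) Available chlorine delivered: 4750 g × 0.755 = 3586 g as Cl₂.
(b) Concentration rise: 3586 g / 1,074,940 L = 3.336 mg/L = 3.34 ppm.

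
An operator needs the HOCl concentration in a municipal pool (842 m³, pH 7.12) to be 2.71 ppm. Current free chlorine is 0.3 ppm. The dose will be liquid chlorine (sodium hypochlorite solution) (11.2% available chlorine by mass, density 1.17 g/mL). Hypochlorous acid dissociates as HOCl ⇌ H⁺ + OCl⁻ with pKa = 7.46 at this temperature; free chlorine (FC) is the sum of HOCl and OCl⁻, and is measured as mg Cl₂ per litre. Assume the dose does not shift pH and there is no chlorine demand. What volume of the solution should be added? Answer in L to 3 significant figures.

23.4 L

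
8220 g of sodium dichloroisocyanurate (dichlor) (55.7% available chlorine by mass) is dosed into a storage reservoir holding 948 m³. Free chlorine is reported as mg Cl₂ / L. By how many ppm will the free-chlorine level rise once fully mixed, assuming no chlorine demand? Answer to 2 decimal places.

4.83 ppm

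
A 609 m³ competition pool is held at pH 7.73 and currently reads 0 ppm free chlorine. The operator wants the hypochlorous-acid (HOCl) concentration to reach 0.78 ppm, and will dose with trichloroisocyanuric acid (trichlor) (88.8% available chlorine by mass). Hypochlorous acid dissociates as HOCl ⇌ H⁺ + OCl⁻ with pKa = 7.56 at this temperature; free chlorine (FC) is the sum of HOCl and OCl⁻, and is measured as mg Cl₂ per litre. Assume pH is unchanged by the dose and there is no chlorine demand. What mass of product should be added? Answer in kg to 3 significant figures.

1.33 kg

Volume: 609 m³ = 609,000 L.
[OCl⁻]/[HOCl] = 10^(pH − pKa) = 10^(7.73 − 7.56) = 1.479; fraction as HOCl = 1/(1 + 1.479) = 0.4034.
Free chlorine required for 0.78 ppm HOCl: 0.78 / 0.4034 = 1.934 ppm.
FC to add: 1.934 − 0 = 1.934 mg/L as Cl₂.
Cl₂ equivalent: 1.934 mg/L × 609,000 L = 1178 g.
Product at 88.8% available Cl: 1178 / 0.888 = 1326 g.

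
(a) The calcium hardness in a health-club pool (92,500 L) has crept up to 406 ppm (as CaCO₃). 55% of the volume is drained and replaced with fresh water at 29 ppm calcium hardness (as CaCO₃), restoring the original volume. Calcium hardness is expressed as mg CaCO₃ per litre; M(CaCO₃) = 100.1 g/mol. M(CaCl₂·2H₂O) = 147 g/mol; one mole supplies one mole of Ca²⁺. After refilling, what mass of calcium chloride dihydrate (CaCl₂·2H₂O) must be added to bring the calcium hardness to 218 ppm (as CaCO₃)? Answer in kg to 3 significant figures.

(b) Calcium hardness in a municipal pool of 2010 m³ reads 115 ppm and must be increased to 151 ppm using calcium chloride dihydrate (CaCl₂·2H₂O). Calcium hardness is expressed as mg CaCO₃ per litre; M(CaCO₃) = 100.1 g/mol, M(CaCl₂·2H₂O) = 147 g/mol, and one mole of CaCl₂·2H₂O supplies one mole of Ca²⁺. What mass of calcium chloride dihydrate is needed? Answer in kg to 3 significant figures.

(a) 2.63 kg; (b) 106 kg

(a) After draining 55% and refilling: 406 × 0.45 + 29 × 0.55 = 198.65 ppm.
(a) Deficit to target: 218 − 198.65 = 19.35 mg/L.
(a) As CaCO₃: 19.35 mg/L × 92,500 L = 1790 g; ÷ 100.1 = 17.88 mol Ca²⁺.
(a) Mass: 17.88 × 147 = 2628 g.

(b) Volume: 2010 m³ = 2,010,000 L.
(b) Hardness to add: (151 − 115) = 36 mg/L as CaCO₃ × 2,010,000 L = 72,360 g as CaCO₃.
(b) Moles of Ca²⁺ (1 mol Ca²⁺ ≡ 1 mol CaCO₃): 72,360 / 100.1 g/mol = 722.9 mol.
(b) Mass of CaCl₂·2H₂O: 722.9 × 147 = 106,300 g.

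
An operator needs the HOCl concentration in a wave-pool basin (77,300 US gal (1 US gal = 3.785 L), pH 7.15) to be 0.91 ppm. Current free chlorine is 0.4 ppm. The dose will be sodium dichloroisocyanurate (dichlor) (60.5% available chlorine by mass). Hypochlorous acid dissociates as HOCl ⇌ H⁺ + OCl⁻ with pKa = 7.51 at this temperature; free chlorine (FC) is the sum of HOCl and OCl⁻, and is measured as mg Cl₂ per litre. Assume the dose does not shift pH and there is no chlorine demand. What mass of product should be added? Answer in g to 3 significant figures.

439 g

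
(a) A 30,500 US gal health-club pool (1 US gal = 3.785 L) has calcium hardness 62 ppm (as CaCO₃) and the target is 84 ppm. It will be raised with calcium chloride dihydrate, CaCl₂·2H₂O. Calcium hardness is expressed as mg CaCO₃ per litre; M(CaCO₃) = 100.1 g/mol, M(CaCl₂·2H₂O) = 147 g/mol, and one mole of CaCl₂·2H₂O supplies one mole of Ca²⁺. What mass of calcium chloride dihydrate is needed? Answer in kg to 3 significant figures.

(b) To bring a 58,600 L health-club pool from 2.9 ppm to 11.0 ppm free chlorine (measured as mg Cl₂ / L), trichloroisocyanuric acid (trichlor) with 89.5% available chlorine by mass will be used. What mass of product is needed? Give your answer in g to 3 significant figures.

(a) 3.73 kg; (b) 530 g

(a) Volume: 30,500 US gal × 3.785 L/gal = 115,442 L.
(a) Hardness to add: (84 − 62) = 22 mg/L as CaCO₃ × 115,442 L = 2540 g as CaCO₃.
(a) Moles of Ca²⁺ (1 mol Ca²⁺ ≡ 1 mol CaCO₃): 2540 / 100.1 g/mol = 25.37 mol.
(a) Mass of CaCl₂·2H₂O: 25.37 × 147 = 3730 g.

(b) Chlorine deficit: 11.0 − 2.9 = 8.1 ppm = 8.1 mg/L as Cl₂.
(b) Cl₂ equivalent needed: 8.1 mg/L × 58,600 L = 474,700 mg = 474.7 g.
(b) Product at 89.5% available chlorine: 474.7 / 0.895 = 530.3 g.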